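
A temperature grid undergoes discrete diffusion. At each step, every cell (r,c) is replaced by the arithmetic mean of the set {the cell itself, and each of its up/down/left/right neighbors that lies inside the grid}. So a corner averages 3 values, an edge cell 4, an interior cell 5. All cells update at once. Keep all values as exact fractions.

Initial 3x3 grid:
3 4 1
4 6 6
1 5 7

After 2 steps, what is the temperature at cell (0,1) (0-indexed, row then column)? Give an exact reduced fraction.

Step 1: cell (0,1) = 7/2
Step 2: cell (0,1) = 95/24
Full grid after step 2:
  32/9 95/24 73/18
  31/8 87/20 59/12
  139/36 229/48 21/4

Answer: 95/24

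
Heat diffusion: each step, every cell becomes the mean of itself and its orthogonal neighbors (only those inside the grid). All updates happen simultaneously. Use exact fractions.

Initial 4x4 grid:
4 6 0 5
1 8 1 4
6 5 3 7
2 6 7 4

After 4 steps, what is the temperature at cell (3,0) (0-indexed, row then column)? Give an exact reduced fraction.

Step 1: cell (3,0) = 14/3
Step 2: cell (3,0) = 79/18
Step 3: cell (3,0) = 10141/2160
Step 4: cell (3,0) = 300199/64800
Full grid after step 4:
  10729/2592 106973/27000 34141/9000 16013/4320
  916339/216000 762439/180000 244223/60000 289363/72000
  978283/216000 162821/36000 54817/12000 327451/72000
  300199/64800 516869/108000 174943/36000 105283/21600

Answer: 300199/64800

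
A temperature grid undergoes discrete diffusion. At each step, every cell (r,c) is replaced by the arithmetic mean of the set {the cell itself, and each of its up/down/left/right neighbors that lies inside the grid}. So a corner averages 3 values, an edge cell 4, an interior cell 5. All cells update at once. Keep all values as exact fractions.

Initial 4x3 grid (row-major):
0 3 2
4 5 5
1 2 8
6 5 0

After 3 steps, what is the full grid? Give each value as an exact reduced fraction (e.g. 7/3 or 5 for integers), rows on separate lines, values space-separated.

After step 1:
  7/3 5/2 10/3
  5/2 19/5 5
  13/4 21/5 15/4
  4 13/4 13/3
After step 2:
  22/9 359/120 65/18
  713/240 18/5 953/240
  279/80 73/20 1037/240
  7/2 947/240 34/9
After step 3:
  6053/2160 4553/1440 7613/2160
  4501/1440 1031/300 5581/1440
  1633/480 4561/1200 5659/1440
  164/45 10709/2880 542/135

Answer: 6053/2160 4553/1440 7613/2160
4501/1440 1031/300 5581/1440
1633/480 4561/1200 5659/1440
164/45 10709/2880 542/135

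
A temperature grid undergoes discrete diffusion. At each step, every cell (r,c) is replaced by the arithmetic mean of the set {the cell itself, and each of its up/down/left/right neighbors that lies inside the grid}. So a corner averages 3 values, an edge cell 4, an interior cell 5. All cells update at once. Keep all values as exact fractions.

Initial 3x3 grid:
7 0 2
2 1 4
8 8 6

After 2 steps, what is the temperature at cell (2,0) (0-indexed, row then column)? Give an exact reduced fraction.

Step 1: cell (2,0) = 6
Step 2: cell (2,0) = 65/12
Full grid after step 2:
  10/3 21/8 31/12
  33/8 19/5 57/16
  65/12 83/16 5

Answer: 65/12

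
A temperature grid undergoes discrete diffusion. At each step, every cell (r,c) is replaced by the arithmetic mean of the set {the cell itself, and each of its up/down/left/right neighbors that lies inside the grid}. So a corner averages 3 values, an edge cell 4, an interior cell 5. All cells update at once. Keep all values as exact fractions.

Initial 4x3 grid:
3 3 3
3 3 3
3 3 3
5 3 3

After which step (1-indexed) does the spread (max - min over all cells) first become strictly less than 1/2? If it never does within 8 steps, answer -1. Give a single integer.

Step 1: max=11/3, min=3, spread=2/3
Step 2: max=32/9, min=3, spread=5/9
Step 3: max=365/108, min=3, spread=41/108
  -> spread < 1/2 first at step 3
Step 4: max=43097/12960, min=3, spread=4217/12960
Step 5: max=2541949/777600, min=10879/3600, spread=38417/155520
Step 6: max=151168211/46656000, min=218597/72000, spread=1903471/9331200
Step 7: max=8999069089/2799360000, min=6595759/2160000, spread=18038617/111974400
Step 8: max=537152982851/167961600000, min=596126759/194400000, spread=883978523/6718464000

Answer: 3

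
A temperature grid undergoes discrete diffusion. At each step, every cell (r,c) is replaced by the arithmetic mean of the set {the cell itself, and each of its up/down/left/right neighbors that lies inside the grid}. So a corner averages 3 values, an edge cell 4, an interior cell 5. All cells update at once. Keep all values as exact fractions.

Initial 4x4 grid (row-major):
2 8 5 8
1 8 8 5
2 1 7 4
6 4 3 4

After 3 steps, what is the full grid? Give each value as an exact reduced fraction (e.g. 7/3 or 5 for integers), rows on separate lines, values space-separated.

Answer: 9607/2160 2377/450 913/150 503/80
29617/7200 29017/6000 11361/2000 13993/2400
2913/800 1739/400 28783/6000 36451/7200
2633/720 777/200 7909/1800 9601/2160

Derivation:
After step 1:
  11/3 23/4 29/4 6
  13/4 26/5 33/5 25/4
  5/2 22/5 23/5 5
  4 7/2 9/2 11/3
After step 2:
  38/9 82/15 32/5 13/2
  877/240 126/25 299/50 477/80
  283/80 101/25 251/50 1171/240
  10/3 41/10 61/15 79/18
After step 3:
  9607/2160 2377/450 913/150 503/80
  29617/7200 29017/6000 11361/2000 13993/2400
  2913/800 1739/400 28783/6000 36451/7200
  2633/720 777/200 7909/1800 9601/2160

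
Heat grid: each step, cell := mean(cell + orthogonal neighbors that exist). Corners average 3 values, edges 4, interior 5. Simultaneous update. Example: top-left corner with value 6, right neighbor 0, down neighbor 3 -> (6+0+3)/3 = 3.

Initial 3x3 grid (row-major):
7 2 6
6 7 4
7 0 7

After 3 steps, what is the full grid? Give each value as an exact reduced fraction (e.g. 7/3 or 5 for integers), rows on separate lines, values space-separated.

Answer: 3671/720 12571/2400 1693/360
77851/14400 4727/1000 17969/3600
1321/270 24167/4800 9793/2160

Derivation:
After step 1:
  5 11/2 4
  27/4 19/5 6
  13/3 21/4 11/3
After step 2:
  23/4 183/40 31/6
  1193/240 273/50 131/30
  49/9 341/80 179/36
After step 3:
  3671/720 12571/2400 1693/360
  77851/14400 4727/1000 17969/3600
  1321/270 24167/4800 9793/2160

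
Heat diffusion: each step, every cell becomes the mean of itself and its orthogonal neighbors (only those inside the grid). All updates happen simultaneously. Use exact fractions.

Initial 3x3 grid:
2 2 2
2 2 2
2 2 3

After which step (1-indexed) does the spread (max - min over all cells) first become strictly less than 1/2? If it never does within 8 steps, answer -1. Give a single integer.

Step 1: max=7/3, min=2, spread=1/3
  -> spread < 1/2 first at step 1
Step 2: max=41/18, min=2, spread=5/18
Step 3: max=473/216, min=2, spread=41/216
Step 4: max=28051/12960, min=731/360, spread=347/2592
Step 5: max=1662137/777600, min=7357/3600, spread=2921/31104
Step 6: max=99140539/46656000, min=889483/432000, spread=24611/373248
Step 7: max=5917442033/2799360000, min=20096741/9720000, spread=207329/4478976
Step 8: max=353953152451/167961600000, min=1075601599/518400000, spread=1746635/53747712

Answer: 1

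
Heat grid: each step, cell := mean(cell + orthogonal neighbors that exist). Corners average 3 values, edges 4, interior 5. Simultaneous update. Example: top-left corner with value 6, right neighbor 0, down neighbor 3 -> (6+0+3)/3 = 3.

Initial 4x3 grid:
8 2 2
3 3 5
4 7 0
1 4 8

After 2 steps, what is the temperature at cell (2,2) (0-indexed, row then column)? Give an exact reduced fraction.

Answer: 151/40

Derivation:
Step 1: cell (2,2) = 5
Step 2: cell (2,2) = 151/40
Full grid after step 2:
  151/36 181/48 37/12
  199/48 367/100 29/8
  297/80 427/100 151/40
  47/12 39/10 14/3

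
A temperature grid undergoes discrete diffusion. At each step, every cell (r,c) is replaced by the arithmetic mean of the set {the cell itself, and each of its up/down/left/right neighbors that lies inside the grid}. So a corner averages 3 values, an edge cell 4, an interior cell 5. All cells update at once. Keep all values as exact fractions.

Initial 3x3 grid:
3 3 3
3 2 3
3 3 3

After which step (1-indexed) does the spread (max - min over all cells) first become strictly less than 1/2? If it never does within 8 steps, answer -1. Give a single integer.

Step 1: max=3, min=11/4, spread=1/4
  -> spread < 1/2 first at step 1
Step 2: max=231/80, min=69/25, spread=51/400
Step 3: max=1033/360, min=13577/4800, spread=589/14400
Step 4: max=822919/288000, min=85057/30000, spread=31859/1440000
Step 5: max=5135279/1800000, min=49148393/17280000, spread=751427/86400000
Step 6: max=2955336871/1036800000, min=307365313/108000000, spread=23149331/5184000000
Step 7: max=18465068111/6480000000, min=177141345737/62208000000, spread=616540643/311040000000
Step 8: max=10633507991239/3732480000000, min=1107287546017/388800000000, spread=17737747379/18662400000000

Answer: 1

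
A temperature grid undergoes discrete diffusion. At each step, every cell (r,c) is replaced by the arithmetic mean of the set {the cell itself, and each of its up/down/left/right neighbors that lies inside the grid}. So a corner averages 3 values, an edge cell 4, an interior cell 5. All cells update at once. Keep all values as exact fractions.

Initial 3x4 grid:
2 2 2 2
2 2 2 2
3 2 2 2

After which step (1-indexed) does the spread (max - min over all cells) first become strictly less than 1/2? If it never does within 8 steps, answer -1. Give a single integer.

Step 1: max=7/3, min=2, spread=1/3
  -> spread < 1/2 first at step 1
Step 2: max=41/18, min=2, spread=5/18
Step 3: max=473/216, min=2, spread=41/216
Step 4: max=56057/25920, min=2, spread=4217/25920
Step 5: max=3319549/1555200, min=14479/7200, spread=38417/311040
Step 6: max=197824211/93312000, min=290597/144000, spread=1903471/18662400
Step 7: max=11798429089/5598720000, min=8755759/4320000, spread=18038617/223948800
Step 8: max=705114582851/335923200000, min=790526759/388800000, spread=883978523/13436928000

Answer: 1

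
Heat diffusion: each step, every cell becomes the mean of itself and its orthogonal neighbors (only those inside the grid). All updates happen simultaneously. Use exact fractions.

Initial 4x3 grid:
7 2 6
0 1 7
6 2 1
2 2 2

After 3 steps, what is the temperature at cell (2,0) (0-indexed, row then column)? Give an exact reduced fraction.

Step 1: cell (2,0) = 5/2
Step 2: cell (2,0) = 44/15
Step 3: cell (2,0) = 9769/3600
Full grid after step 3:
  199/60 91/25 911/240
  937/300 6263/2000 8221/2400
  9769/3600 5463/2000 19663/7200
  1421/540 2893/1200 5239/2160

Answer: 9769/3600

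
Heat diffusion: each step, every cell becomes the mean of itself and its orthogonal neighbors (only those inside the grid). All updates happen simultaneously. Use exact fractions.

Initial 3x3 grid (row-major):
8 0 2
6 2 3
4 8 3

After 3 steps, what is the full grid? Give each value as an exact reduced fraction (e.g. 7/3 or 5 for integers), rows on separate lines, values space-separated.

After step 1:
  14/3 3 5/3
  5 19/5 5/2
  6 17/4 14/3
After step 2:
  38/9 197/60 43/18
  73/15 371/100 379/120
  61/12 1123/240 137/36
After step 3:
  2227/540 3061/900 3179/1080
  8047/1800 7879/2000 23513/7200
  3511/720 62201/14400 8383/2160

Answer: 2227/540 3061/900 3179/1080
8047/1800 7879/2000 23513/7200
3511/720 62201/14400 8383/2160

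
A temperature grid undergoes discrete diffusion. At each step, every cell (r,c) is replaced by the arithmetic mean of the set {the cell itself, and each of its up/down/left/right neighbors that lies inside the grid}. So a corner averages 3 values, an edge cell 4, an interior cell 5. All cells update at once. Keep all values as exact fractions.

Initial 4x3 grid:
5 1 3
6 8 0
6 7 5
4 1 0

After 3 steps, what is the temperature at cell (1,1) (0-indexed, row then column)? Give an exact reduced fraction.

Answer: 25139/6000

Derivation:
Step 1: cell (1,1) = 22/5
Step 2: cell (1,1) = 243/50
Step 3: cell (1,1) = 25139/6000
Full grid after step 3:
  3223/720 58981/14400 7109/2160
  1003/200 25139/6000 6677/1800
  8467/1800 3233/750 86/25
  1163/270 13169/3600 587/180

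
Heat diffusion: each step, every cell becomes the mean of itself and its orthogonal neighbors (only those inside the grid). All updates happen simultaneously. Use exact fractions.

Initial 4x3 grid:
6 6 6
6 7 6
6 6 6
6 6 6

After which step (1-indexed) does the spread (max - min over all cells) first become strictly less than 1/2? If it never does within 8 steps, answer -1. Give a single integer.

Step 1: max=25/4, min=6, spread=1/4
  -> spread < 1/2 first at step 1
Step 2: max=623/100, min=6, spread=23/100
Step 3: max=29611/4800, min=2413/400, spread=131/960
Step 4: max=265751/43200, min=43591/7200, spread=841/8640
Step 5: max=106222051/17280000, min=8733373/1440000, spread=56863/691200
Step 6: max=954654341/155520000, min=78749543/12960000, spread=386393/6220800
Step 7: max=381641723131/62208000000, min=31524358813/5184000000, spread=26795339/497664000
Step 8: max=22878695714129/3732480000000, min=1893326149667/311040000000, spread=254051069/5971968000

Answer: 1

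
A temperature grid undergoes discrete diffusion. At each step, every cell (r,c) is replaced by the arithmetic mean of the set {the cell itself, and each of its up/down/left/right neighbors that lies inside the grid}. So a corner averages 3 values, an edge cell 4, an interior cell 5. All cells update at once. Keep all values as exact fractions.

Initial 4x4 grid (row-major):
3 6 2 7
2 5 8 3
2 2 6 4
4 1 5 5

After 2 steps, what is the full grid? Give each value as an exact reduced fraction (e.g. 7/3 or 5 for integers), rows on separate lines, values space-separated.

After step 1:
  11/3 4 23/4 4
  3 23/5 24/5 11/2
  5/2 16/5 5 9/2
  7/3 3 17/4 14/3
After step 2:
  32/9 1081/240 371/80 61/12
  413/120 98/25 513/100 47/10
  331/120 183/50 87/20 59/12
  47/18 767/240 203/48 161/36

Answer: 32/9 1081/240 371/80 61/12
413/120 98/25 513/100 47/10
331/120 183/50 87/20 59/12
47/18 767/240 203/48 161/36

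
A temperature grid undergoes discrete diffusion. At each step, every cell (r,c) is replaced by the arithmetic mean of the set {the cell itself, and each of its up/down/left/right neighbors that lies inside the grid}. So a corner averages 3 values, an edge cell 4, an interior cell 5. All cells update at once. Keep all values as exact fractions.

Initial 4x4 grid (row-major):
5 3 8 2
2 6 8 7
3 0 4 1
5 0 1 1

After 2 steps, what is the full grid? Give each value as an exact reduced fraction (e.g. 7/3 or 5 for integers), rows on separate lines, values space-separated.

After step 1:
  10/3 11/2 21/4 17/3
  4 19/5 33/5 9/2
  5/2 13/5 14/5 13/4
  8/3 3/2 3/2 1
After step 2:
  77/18 1073/240 1381/240 185/36
  409/120 9/2 459/100 1201/240
  353/120 66/25 67/20 231/80
  20/9 31/15 17/10 23/12

Answer: 77/18 1073/240 1381/240 185/36
409/120 9/2 459/100 1201/240
353/120 66/25 67/20 231/80
20/9 31/15 17/10 23/12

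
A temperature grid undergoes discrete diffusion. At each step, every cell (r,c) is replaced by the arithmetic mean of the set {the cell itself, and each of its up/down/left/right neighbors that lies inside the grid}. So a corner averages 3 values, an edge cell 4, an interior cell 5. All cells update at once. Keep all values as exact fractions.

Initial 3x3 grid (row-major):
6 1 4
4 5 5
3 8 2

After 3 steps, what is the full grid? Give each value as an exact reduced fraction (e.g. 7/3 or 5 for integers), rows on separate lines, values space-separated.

After step 1:
  11/3 4 10/3
  9/2 23/5 4
  5 9/2 5
After step 2:
  73/18 39/10 34/9
  533/120 108/25 127/30
  14/3 191/40 9/2
After step 3:
  4463/1080 301/75 536/135
  31471/7200 2167/500 3787/900
  833/180 10957/2400 1621/360

Answer: 4463/1080 301/75 536/135
31471/7200 2167/500 3787/900
833/180 10957/2400 1621/360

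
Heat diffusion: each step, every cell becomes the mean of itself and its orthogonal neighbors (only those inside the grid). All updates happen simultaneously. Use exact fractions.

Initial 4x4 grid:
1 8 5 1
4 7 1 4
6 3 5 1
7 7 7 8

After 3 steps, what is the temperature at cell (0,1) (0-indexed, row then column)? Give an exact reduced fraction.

Step 1: cell (0,1) = 21/4
Step 2: cell (0,1) = 269/60
Step 3: cell (0,1) = 2051/450
Full grid after step 3:
  4963/1080 2051/450 1709/450 7649/2160
  17653/3600 13477/3000 25271/6000 24779/7200
  18773/3600 31699/6000 1691/375 31859/7200
  12661/2160 40381/7200 39749/7200 659/135

Answer: 2051/450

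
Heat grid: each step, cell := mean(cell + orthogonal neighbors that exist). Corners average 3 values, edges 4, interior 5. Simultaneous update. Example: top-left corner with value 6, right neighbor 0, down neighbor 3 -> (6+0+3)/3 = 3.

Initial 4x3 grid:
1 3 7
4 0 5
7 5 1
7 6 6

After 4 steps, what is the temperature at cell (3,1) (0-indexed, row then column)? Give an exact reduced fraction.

Answer: 9803/2000

Derivation:
Step 1: cell (3,1) = 6
Step 2: cell (3,1) = 26/5
Step 3: cell (3,1) = 521/100
Step 4: cell (3,1) = 9803/2000
Full grid after step 4:
  442859/129600 3048661/864000 51301/14400
  841549/216000 1352789/360000 4372/1125
  982789/216000 270469/60000 230291/54000
  332917/64800 9803/2000 19187/4050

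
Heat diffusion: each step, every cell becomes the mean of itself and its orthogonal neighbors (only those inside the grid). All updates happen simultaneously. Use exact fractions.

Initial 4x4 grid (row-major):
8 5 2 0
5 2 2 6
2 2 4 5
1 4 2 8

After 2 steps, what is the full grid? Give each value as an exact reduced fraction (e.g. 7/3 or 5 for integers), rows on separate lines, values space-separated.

Answer: 29/6 157/40 371/120 49/18
319/80 177/50 149/50 223/60
713/240 11/4 77/20 17/4
85/36 713/240 59/16 61/12

Derivation:
After step 1:
  6 17/4 9/4 8/3
  17/4 16/5 16/5 13/4
  5/2 14/5 3 23/4
  7/3 9/4 9/2 5
After step 2:
  29/6 157/40 371/120 49/18
  319/80 177/50 149/50 223/60
  713/240 11/4 77/20 17/4
  85/36 713/240 59/16 61/12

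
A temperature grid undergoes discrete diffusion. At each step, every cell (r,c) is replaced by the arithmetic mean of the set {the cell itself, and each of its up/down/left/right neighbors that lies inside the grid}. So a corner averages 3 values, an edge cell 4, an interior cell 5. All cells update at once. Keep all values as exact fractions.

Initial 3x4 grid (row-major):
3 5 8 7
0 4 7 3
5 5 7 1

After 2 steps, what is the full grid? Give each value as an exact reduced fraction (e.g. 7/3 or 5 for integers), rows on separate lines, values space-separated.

Answer: 32/9 1117/240 471/80 23/4
33/10 93/20 21/4 599/120
139/36 1067/240 1183/240 79/18

Derivation:
After step 1:
  8/3 5 27/4 6
  3 21/5 29/5 9/2
  10/3 21/4 5 11/3
After step 2:
  32/9 1117/240 471/80 23/4
  33/10 93/20 21/4 599/120
  139/36 1067/240 1183/240 79/18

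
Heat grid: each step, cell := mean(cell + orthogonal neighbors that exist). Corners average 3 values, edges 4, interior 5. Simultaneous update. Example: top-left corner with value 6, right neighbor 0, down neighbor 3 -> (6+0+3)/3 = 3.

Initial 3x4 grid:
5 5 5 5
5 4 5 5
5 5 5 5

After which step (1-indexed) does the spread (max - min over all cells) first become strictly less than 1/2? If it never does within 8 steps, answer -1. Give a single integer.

Answer: 1

Derivation:
Step 1: max=5, min=19/4, spread=1/4
  -> spread < 1/2 first at step 1
Step 2: max=5, min=477/100, spread=23/100
Step 3: max=1987/400, min=23189/4800, spread=131/960
Step 4: max=35609/7200, min=209449/43200, spread=841/8640
Step 5: max=7106627/1440000, min=83857949/17280000, spread=56863/691200
Step 6: max=63810457/12960000, min=756065659/155520000, spread=386393/6220800
Step 7: max=25499641187/5184000000, min=302646276869/62208000000, spread=26795339/497664000
Step 8: max=1528113850333/311040000000, min=18178584285871/3732480000000, spread=254051069/5971968000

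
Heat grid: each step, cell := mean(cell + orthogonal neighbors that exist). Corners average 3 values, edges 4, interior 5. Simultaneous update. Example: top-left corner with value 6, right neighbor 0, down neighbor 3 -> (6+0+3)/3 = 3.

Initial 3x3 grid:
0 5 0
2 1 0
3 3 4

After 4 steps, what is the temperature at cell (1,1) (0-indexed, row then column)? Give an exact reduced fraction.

Step 1: cell (1,1) = 11/5
Step 2: cell (1,1) = 46/25
Step 3: cell (1,1) = 1029/500
Step 4: cell (1,1) = 59063/30000
Full grid after step 4:
  30983/16200 30097/16000 230189/129600
  301123/144000 59063/30000 560621/288000
  282239/129600 627871/288000 66541/32400

Answer: 59063/30000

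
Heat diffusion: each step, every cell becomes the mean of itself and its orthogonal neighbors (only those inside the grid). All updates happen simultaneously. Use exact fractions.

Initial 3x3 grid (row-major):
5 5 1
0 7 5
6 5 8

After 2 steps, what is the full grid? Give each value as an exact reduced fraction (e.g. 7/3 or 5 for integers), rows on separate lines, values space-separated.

After step 1:
  10/3 9/2 11/3
  9/2 22/5 21/4
  11/3 13/2 6
After step 2:
  37/9 159/40 161/36
  159/40 503/100 1159/240
  44/9 617/120 71/12

Answer: 37/9 159/40 161/36
159/40 503/100 1159/240
44/9 617/120 71/12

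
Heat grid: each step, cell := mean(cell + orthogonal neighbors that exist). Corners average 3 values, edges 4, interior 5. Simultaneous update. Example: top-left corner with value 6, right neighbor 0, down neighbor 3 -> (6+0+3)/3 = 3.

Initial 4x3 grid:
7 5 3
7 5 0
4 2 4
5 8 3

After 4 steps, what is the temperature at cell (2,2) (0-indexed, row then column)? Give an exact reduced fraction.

Step 1: cell (2,2) = 9/4
Step 2: cell (2,2) = 297/80
Step 3: cell (2,2) = 8693/2400
Step 4: cell (2,2) = 95387/24000
Full grid after step 4:
  317519/64800 34849/8000 255619/64800
  1031153/216000 65617/15000 814903/216000
  1040233/216000 770329/180000 95387/24000
  76501/16200 1946681/432000 7339/1800

Answer: 95387/24000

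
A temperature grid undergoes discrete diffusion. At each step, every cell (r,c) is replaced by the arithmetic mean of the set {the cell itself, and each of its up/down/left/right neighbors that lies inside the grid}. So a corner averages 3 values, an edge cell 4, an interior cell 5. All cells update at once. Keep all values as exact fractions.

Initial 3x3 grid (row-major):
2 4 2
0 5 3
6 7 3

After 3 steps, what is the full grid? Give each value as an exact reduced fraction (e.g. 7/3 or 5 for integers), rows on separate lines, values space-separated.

After step 1:
  2 13/4 3
  13/4 19/5 13/4
  13/3 21/4 13/3
After step 2:
  17/6 241/80 19/6
  803/240 94/25 863/240
  77/18 1063/240 77/18
After step 3:
  1103/360 5109/1600 391/120
  51181/14400 5443/1500 53281/14400
  4339/1080 60281/14400 4429/1080

Answer: 1103/360 5109/1600 391/120
51181/14400 5443/1500 53281/14400
4339/1080 60281/14400 4429/1080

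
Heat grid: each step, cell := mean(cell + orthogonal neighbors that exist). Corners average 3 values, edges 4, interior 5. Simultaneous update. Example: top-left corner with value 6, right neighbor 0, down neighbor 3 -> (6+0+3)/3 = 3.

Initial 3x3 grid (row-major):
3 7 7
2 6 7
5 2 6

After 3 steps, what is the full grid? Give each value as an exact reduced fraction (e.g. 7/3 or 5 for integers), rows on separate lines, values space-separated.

Answer: 3341/720 8619/1600 4231/720
1761/400 2471/500 13691/2400
2941/720 22657/4800 3751/720

Derivation:
After step 1:
  4 23/4 7
  4 24/5 13/2
  3 19/4 5
After step 2:
  55/12 431/80 77/12
  79/20 129/25 233/40
  47/12 351/80 65/12
After step 3:
  3341/720 8619/1600 4231/720
  1761/400 2471/500 13691/2400
  2941/720 22657/4800 3751/720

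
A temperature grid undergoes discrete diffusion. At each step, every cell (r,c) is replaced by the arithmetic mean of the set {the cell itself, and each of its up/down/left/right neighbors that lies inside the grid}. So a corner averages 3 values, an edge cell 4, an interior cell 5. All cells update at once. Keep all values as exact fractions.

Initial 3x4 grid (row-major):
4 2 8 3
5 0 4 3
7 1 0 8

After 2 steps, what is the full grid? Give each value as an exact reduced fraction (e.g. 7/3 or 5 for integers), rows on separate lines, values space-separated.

After step 1:
  11/3 7/2 17/4 14/3
  4 12/5 3 9/2
  13/3 2 13/4 11/3
After step 2:
  67/18 829/240 185/48 161/36
  18/5 149/50 87/25 95/24
  31/9 719/240 143/48 137/36

Answer: 67/18 829/240 185/48 161/36
18/5 149/50 87/25 95/24
31/9 719/240 143/48 137/36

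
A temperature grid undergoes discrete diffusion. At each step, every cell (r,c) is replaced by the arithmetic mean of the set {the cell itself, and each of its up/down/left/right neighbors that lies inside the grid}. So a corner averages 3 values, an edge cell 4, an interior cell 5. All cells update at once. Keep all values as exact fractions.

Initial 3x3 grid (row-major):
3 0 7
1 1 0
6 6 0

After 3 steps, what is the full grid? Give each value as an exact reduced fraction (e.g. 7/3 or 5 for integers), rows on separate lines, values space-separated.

Answer: 2443/1080 32807/14400 4571/2160
38507/14400 4703/2000 2077/900
787/270 40057/14400 1727/720

Derivation:
After step 1:
  4/3 11/4 7/3
  11/4 8/5 2
  13/3 13/4 2
After step 2:
  41/18 481/240 85/36
  601/240 247/100 119/60
  31/9 671/240 29/12
After step 3:
  2443/1080 32807/14400 4571/2160
  38507/14400 4703/2000 2077/900
  787/270 40057/14400 1727/720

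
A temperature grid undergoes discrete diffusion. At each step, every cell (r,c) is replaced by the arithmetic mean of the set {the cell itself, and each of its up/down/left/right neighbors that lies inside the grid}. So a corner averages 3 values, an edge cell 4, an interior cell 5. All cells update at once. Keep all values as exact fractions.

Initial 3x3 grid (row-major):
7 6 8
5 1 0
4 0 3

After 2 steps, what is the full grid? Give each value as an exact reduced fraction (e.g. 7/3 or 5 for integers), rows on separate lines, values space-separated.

Answer: 21/4 557/120 79/18
313/80 343/100 83/30
37/12 21/10 2

Derivation:
After step 1:
  6 11/2 14/3
  17/4 12/5 3
  3 2 1
After step 2:
  21/4 557/120 79/18
  313/80 343/100 83/30
  37/12 21/10 2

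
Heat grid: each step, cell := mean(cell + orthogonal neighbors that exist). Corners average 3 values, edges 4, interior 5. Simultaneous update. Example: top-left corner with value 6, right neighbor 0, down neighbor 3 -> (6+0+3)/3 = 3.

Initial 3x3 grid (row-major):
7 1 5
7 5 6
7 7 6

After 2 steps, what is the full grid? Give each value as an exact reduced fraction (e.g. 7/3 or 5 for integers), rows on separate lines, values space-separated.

After step 1:
  5 9/2 4
  13/2 26/5 11/2
  7 25/4 19/3
After step 2:
  16/3 187/40 14/3
  237/40 559/100 631/120
  79/12 1487/240 217/36

Answer: 16/3 187/40 14/3
237/40 559/100 631/120
79/12 1487/240 217/36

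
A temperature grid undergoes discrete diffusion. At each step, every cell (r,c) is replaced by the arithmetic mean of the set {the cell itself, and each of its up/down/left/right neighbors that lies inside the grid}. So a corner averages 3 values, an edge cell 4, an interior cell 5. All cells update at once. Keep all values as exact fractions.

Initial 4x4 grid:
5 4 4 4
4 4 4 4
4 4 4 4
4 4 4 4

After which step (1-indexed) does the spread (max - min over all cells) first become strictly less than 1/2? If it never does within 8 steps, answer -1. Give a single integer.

Step 1: max=13/3, min=4, spread=1/3
  -> spread < 1/2 first at step 1
Step 2: max=77/18, min=4, spread=5/18
Step 3: max=905/216, min=4, spread=41/216
Step 4: max=26963/6480, min=4, spread=1043/6480
Step 5: max=803153/194400, min=4, spread=25553/194400
Step 6: max=23999459/5832000, min=72079/18000, spread=645863/5832000
Step 7: max=717481691/174960000, min=480971/120000, spread=16225973/174960000
Step 8: max=21472677983/5248800000, min=216701/54000, spread=409340783/5248800000

Answer: 1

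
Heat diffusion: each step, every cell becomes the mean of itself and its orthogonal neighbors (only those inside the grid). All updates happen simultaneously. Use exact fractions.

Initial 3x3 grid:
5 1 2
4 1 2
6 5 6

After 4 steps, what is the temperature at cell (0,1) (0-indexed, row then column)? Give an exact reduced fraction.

Step 1: cell (0,1) = 9/4
Step 2: cell (0,1) = 197/80
Step 3: cell (0,1) = 13319/4800
Step 4: cell (0,1) = 93477/32000
Full grid after step 4:
  413287/129600 93477/32000 22457/8100
  382813/108000 599999/180000 894043/288000
  84227/21600 1610377/432000 456187/129600

Answer: 93477/32000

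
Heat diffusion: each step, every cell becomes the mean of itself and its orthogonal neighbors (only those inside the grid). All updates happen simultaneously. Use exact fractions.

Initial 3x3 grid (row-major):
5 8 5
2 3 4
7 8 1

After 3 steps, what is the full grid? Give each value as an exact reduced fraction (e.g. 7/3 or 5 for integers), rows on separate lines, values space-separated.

Answer: 361/72 2777/576 1045/216
2765/576 581/120 859/192
533/108 295/64 245/54

Derivation:
After step 1:
  5 21/4 17/3
  17/4 5 13/4
  17/3 19/4 13/3
After step 2:
  29/6 251/48 85/18
  239/48 9/2 73/16
  44/9 79/16 37/9
After step 3:
  361/72 2777/576 1045/216
  2765/576 581/120 859/192
  533/108 295/64 245/54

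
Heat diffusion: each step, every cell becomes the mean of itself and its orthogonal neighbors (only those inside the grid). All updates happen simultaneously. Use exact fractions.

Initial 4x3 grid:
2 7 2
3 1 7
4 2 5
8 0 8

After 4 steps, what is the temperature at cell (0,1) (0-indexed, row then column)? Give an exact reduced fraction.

Answer: 833513/216000

Derivation:
Step 1: cell (0,1) = 3
Step 2: cell (0,1) = 49/12
Step 3: cell (0,1) = 12967/3600
Step 4: cell (0,1) = 833513/216000
Full grid after step 4:
  76073/21600 833513/216000 254969/64800
  88427/24000 332557/90000 892343/216000
  262961/72000 722639/180000 874883/216000
  2669/675 1715881/432000 138487/32400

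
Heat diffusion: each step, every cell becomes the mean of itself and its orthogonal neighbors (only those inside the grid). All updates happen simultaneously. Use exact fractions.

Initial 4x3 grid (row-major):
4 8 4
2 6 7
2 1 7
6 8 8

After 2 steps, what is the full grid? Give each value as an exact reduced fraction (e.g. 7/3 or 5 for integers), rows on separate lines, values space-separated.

Answer: 41/9 213/40 107/18
943/240 123/25 1373/240
983/240 477/100 1453/240
83/18 471/80 115/18

Derivation:
After step 1:
  14/3 11/2 19/3
  7/2 24/5 6
  11/4 24/5 23/4
  16/3 23/4 23/3
After step 2:
  41/9 213/40 107/18
  943/240 123/25 1373/240
  983/240 477/100 1453/240
  83/18 471/80 115/18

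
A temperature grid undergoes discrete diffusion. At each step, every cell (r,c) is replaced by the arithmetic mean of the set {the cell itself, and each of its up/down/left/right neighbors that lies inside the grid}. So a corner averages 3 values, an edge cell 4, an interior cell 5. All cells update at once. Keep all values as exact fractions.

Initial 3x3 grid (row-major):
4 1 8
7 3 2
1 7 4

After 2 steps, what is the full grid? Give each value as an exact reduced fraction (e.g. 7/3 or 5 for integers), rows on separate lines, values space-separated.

After step 1:
  4 4 11/3
  15/4 4 17/4
  5 15/4 13/3
After step 2:
  47/12 47/12 143/36
  67/16 79/20 65/16
  25/6 205/48 37/9

Answer: 47/12 47/12 143/36
67/16 79/20 65/16
25/6 205/48 37/9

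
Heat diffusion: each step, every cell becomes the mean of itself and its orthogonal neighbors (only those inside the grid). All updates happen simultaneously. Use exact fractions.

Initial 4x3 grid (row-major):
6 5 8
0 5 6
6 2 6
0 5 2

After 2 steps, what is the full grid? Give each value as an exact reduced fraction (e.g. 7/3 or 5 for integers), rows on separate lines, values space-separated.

After step 1:
  11/3 6 19/3
  17/4 18/5 25/4
  2 24/5 4
  11/3 9/4 13/3
After step 2:
  167/36 49/10 223/36
  811/240 249/50 1211/240
  883/240 333/100 1163/240
  95/36 301/80 127/36

Answer: 167/36 49/10 223/36
811/240 249/50 1211/240
883/240 333/100 1163/240
95/36 301/80 127/36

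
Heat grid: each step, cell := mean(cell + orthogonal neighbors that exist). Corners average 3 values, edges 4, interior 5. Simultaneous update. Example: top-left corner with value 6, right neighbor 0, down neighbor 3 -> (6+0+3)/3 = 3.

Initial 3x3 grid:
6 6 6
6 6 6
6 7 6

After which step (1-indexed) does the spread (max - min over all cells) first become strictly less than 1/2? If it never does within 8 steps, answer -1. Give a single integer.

Answer: 1

Derivation:
Step 1: max=19/3, min=6, spread=1/3
  -> spread < 1/2 first at step 1
Step 2: max=1507/240, min=6, spread=67/240
Step 3: max=13397/2160, min=1207/200, spread=1807/10800
Step 4: max=5341963/864000, min=32761/5400, spread=33401/288000
Step 5: max=47885933/7776000, min=3283391/540000, spread=3025513/38880000
Step 6: max=19127326867/3110400000, min=175555949/28800000, spread=53531/995328
Step 7: max=1145776925849/186624000000, min=47447116051/7776000000, spread=450953/11943936
Step 8: max=68693543560603/11197440000000, min=5699728610519/933120000000, spread=3799043/143327232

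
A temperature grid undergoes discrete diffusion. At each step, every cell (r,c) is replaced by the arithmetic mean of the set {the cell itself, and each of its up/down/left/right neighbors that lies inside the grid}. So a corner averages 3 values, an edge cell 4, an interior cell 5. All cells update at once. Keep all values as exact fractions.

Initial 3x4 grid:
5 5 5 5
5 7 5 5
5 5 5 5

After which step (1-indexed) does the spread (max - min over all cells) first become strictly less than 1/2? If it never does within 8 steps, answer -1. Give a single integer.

Step 1: max=11/2, min=5, spread=1/2
Step 2: max=273/50, min=5, spread=23/50
  -> spread < 1/2 first at step 2
Step 3: max=12811/2400, min=1013/200, spread=131/480
Step 4: max=114551/21600, min=18391/3600, spread=841/4320
Step 5: max=45742051/8640000, min=3693373/720000, spread=56863/345600
Step 6: max=410334341/77760000, min=33389543/6480000, spread=386393/3110400
Step 7: max=163913723131/31104000000, min=13380358813/2592000000, spread=26795339/248832000
Step 8: max=9815015714129/1866240000000, min=804686149667/155520000000, spread=254051069/2985984000

Answer: 2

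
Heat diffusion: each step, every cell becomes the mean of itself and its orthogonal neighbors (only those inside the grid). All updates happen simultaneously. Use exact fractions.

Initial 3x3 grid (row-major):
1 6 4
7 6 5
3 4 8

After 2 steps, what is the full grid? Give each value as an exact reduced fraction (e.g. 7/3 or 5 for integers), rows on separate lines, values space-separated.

After step 1:
  14/3 17/4 5
  17/4 28/5 23/4
  14/3 21/4 17/3
After step 2:
  79/18 1171/240 5
  1151/240 251/50 1321/240
  85/18 1271/240 50/9

Answer: 79/18 1171/240 5
1151/240 251/50 1321/240
85/18 1271/240 50/9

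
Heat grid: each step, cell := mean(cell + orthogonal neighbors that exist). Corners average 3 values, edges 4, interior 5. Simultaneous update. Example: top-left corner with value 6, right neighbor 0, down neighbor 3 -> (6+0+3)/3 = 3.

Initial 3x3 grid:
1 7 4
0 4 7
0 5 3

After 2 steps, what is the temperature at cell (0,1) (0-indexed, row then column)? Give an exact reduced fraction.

Step 1: cell (0,1) = 4
Step 2: cell (0,1) = 259/60
Full grid after step 2:
  95/36 259/60 29/6
  611/240 347/100 201/40
  71/36 107/30 25/6

Answer: 259/60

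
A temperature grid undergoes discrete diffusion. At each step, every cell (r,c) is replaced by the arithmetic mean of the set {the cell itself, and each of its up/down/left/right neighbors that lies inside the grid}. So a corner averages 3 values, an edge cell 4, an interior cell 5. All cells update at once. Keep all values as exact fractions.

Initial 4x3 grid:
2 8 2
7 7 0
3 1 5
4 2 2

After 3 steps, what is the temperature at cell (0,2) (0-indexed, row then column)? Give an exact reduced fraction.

Step 1: cell (0,2) = 10/3
Step 2: cell (0,2) = 139/36
Step 3: cell (0,2) = 8501/2160
Full grid after step 3:
  10321/2160 21293/4800 8501/2160
  7993/1800 8047/2000 3259/900
  1103/300 6897/2000 301/100
  779/240 13943/4800 2017/720

Answer: 8501/2160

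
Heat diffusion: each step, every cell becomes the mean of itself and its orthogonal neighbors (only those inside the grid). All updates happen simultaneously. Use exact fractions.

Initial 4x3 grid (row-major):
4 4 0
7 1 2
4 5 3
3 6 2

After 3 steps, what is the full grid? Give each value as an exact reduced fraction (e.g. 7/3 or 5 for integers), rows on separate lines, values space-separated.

Answer: 19/5 14399/4800 1861/720
9257/2400 3433/1000 1583/600
30311/7200 7241/2000 11693/3600
9023/2160 4721/1200 3779/1080

Derivation:
After step 1:
  5 9/4 2
  4 19/5 3/2
  19/4 19/5 3
  13/3 4 11/3
After step 2:
  15/4 261/80 23/12
  351/80 307/100 103/40
  1013/240 387/100 359/120
  157/36 79/20 32/9
After step 3:
  19/5 14399/4800 1861/720
  9257/2400 3433/1000 1583/600
  30311/7200 7241/2000 11693/3600
  9023/2160 4721/1200 3779/1080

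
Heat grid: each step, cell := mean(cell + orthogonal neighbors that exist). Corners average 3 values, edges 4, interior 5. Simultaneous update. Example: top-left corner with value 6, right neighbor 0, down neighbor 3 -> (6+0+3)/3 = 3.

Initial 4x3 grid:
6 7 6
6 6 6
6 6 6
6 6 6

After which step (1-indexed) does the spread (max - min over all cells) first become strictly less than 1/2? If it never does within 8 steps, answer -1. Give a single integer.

Step 1: max=19/3, min=6, spread=1/3
  -> spread < 1/2 first at step 1
Step 2: max=1507/240, min=6, spread=67/240
Step 3: max=13397/2160, min=6, spread=437/2160
Step 4: max=5341531/864000, min=6009/1000, spread=29951/172800
Step 5: max=47871821/7776000, min=20329/3375, spread=206761/1555200
Step 6: max=19118595571/3110400000, min=32565671/5400000, spread=14430763/124416000
Step 7: max=1144851741689/186624000000, min=2609652727/432000000, spread=139854109/1492992000
Step 8: max=68607111890251/11197440000000, min=235131228977/38880000000, spread=7114543559/89579520000

Answer: 1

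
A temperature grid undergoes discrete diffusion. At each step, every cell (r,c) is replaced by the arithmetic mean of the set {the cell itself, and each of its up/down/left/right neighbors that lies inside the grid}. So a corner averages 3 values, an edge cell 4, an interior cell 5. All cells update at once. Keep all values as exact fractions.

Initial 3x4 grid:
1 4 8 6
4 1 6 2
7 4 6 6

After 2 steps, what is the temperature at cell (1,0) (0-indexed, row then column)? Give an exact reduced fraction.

Answer: 301/80

Derivation:
Step 1: cell (1,0) = 13/4
Step 2: cell (1,0) = 301/80
Full grid after step 2:
  13/4 163/40 583/120 49/9
  301/80 393/100 249/50 49/10
  17/4 47/10 289/60 91/18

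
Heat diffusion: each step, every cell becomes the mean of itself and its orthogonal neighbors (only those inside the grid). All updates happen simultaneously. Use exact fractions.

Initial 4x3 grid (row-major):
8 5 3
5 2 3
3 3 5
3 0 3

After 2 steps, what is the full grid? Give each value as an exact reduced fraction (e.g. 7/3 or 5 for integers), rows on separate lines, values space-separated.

After step 1:
  6 9/2 11/3
  9/2 18/5 13/4
  7/2 13/5 7/2
  2 9/4 8/3
After step 2:
  5 533/120 137/36
  22/5 369/100 841/240
  63/20 309/100 721/240
  31/12 571/240 101/36

Answer: 5 533/120 137/36
22/5 369/100 841/240
63/20 309/100 721/240
31/12 571/240 101/36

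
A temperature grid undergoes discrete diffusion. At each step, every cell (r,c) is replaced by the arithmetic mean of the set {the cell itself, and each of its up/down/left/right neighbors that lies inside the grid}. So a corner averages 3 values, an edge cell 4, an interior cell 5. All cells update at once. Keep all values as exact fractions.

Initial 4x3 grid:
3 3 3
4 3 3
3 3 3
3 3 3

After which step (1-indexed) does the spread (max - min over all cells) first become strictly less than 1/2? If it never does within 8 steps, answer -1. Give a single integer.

Step 1: max=10/3, min=3, spread=1/3
  -> spread < 1/2 first at step 1
Step 2: max=391/120, min=3, spread=31/120
Step 3: max=3451/1080, min=3, spread=211/1080
Step 4: max=340897/108000, min=5447/1800, spread=14077/108000
Step 5: max=3056407/972000, min=327683/108000, spread=5363/48600
Step 6: max=91220809/29160000, min=182869/60000, spread=93859/1166400
Step 7: max=5459074481/1749600000, min=296936467/97200000, spread=4568723/69984000
Step 8: max=326708435629/104976000000, min=8929618889/2916000000, spread=8387449/167961600

Answer: 1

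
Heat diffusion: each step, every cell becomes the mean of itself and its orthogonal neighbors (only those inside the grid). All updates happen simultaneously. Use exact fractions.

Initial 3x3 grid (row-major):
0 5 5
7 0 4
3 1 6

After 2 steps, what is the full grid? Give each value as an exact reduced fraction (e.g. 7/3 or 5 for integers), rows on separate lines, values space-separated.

After step 1:
  4 5/2 14/3
  5/2 17/5 15/4
  11/3 5/2 11/3
After step 2:
  3 437/120 131/36
  407/120 293/100 929/240
  26/9 397/120 119/36

Answer: 3 437/120 131/36
407/120 293/100 929/240
26/9 397/120 119/36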